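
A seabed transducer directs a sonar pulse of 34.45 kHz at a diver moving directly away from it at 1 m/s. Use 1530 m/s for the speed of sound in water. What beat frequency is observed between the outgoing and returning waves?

The diver first receives the wave as a moving observer: f₁ = f₀ · (v − u)/v = 34.45 × (1530 − 1)/1530 ≈ 34.4275 kHz.
The reflection then acts as a moving source: f₂ = f₁ · v/(v + u) ≈ 34.4050 kHz.
Equivalently f₂ = f₀ · (v − u)/(v + u).
Beat frequency (with f₀ = 34450 Hz): |f₂ − f₀| = 2u·f₀/(v + u) = 2 × 1 × 34450/1531 ≈ 45.0 Hz.

45.0 Hz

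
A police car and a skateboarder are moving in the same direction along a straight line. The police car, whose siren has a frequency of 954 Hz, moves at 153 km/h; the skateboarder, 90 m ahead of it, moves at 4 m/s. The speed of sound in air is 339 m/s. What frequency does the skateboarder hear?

1078 Hz

153 km/h = 42.5 m/s.
The skateboarder is ahead, so the police car is moving toward it while the skateboarder is moving away from the police car.
With source approaching and observer receding, f' = f · (v − v_o)/(v − v_s).
f' = 954 × (339 − 4)/(339 − 42.5) = 954 × 335/296.5 ≈ 1078 Hz.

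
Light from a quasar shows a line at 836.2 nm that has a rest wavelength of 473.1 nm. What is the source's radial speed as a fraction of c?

λ'/λ₀ = 1.7675 > 1 (redshift), so the source is receding.
λ'/λ₀ = √((1 + β)/(1 − β)) for a receding source ⇒ β = (r² − 1)/(r² + 1) with r = λ'/λ₀.
β = (3.1240 − 1)/(3.1240 + 1) ≈ 0.515.

0.515c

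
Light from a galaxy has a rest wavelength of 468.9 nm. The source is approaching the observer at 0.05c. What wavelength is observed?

446.0 nm

Relativistic Doppler for wavelength: λ' = λ₀ · √((1 − β)/(1 + β)).
λ' = 468.9 × √(0.9500/1.0500) = 468.9 × 0.95119 ≈ 446.0 nm.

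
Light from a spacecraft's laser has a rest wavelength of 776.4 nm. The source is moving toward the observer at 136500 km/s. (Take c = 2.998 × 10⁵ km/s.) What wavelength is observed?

475.0 nm

β = v/c = 136500/299800 = 0.4553.
Relativistic Doppler for wavelength: λ' = λ₀ · √((1 − β)/(1 + β)).
λ' = 776.4 × √(0.5447/1.4553) = 776.4 × 0.61179 ≈ 475.0 nm.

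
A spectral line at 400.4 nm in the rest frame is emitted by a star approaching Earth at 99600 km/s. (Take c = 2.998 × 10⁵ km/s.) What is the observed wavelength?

283.5 nm

β = v/c = 99600/299800 = 0.3322.
Relativistic Doppler for wavelength: λ' = λ₀ · √((1 − β)/(1 + β)).
λ' = 400.4 × √(0.6678/1.3322) = 400.4 × 0.70799 ≈ 283.5 nm.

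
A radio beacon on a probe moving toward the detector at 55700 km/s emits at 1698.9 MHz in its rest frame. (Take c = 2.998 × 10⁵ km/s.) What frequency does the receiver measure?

2050.2 MHz

β = v/c = 55700/299800 = 0.1858.
Relativistic Doppler for frequency: f' = f₀ · √((1 + β)/(1 − β)).
f' = 1698.9 × √(1.1858/0.8142) = 1698.9 × 1.20680 ≈ 2050.2 MHz.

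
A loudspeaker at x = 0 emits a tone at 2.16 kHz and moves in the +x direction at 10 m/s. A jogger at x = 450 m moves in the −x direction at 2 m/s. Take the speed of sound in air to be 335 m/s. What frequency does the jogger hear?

2.24 kHz

The observer lies on the +x side, so the source is heading toward the observer and the observer is heading toward the source.
Both move, so f' = f · (v + v_o)/(v − v_s).
f' = 2.16 × (335 + 2)/(335 − 10) = 2.16 × 337/325 ≈ 2.24 kHz.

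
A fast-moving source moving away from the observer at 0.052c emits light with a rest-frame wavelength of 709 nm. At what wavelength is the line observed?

746.9 nm

Relativistic Doppler for wavelength: λ' = λ₀ · √((1 + β)/(1 − β)).
λ' = 709 × √(1.0520/0.9480) = 709 × 1.05343 ≈ 746.9 nm.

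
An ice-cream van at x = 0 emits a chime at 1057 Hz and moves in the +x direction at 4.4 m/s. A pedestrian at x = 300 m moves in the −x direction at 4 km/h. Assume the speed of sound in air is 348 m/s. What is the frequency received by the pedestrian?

4 km/h = 1.111 m/s.
The observer lies on the +x side, so the source is heading toward the observer and the observer is heading toward the source.
General Doppler shift: f' = f · (v + v_o)/(v − v_s).
f' = 1057 × (348 + 1.111)/(348 − 4.4) = 1057 × 349.11/343.6 ≈ 1074 Hz.

1074 Hz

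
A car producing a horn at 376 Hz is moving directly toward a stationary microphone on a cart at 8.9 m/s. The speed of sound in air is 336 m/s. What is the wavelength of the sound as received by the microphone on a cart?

87.0 cm

With the source moving toward a stationary observer, f' = f · v/(v − v_s).
f' = 376 × 336/(336 − 8.9) ≈ 386 Hz.
λ' = v/f' = 336/386.231 ≈ 87.0 cm.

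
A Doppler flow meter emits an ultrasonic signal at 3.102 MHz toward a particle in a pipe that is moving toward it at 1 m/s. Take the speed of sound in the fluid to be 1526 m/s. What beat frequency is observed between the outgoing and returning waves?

4068 Hz

At the particle in a pipe (a moving observer), f₁ = f₀ · (v + u)/v = 3.102 × 1527/1526 ≈ 3.10403 MHz.
On reflection it acts as a source moving toward the stationary detector: f₂ = f₁ · v/(v − u) = 3.10403 × 1526/1525 ≈ 3.10607 MHz.
Equivalently f₂ = f₀ · (v + u)/(v − u).
Beat frequency (with f₀ = 3102000 Hz): |f₂ − f₀| = 2u·f₀/(v − u) = 2 × 1 × 3102000/1525 ≈ 4068 Hz.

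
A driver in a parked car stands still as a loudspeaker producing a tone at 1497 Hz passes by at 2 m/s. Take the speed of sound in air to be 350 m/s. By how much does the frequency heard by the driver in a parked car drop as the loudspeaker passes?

17.1 Hz

Approaching: f₁ = f · v/(v − v_s) = 1497 × 350/348 ≈ 1505.6 Hz.
Receding: f₂ = f · v/(v + v_s) = 1497 × 350/352 ≈ 1488.5 Hz.
Drop: f₁ − f₂ = 2f·v·v_s/(v² − v_s²) = 2 × 1497 × 350 × 2/(350² − 2²) ≈ 17.1 Hz.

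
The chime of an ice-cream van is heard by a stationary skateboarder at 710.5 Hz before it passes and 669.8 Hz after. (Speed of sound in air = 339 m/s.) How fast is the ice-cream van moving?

f₁/f₂ = (v + v_s)/(v − v_s), so v_s = v · (f₁ − f₂)/(f₁ + f₂).
v_s = 339 × (710.5 − 669.8)/(710.5 + 669.8) = 339 × 40.7/1380.3 ≈ 10.0 m/s.

10.0 m/s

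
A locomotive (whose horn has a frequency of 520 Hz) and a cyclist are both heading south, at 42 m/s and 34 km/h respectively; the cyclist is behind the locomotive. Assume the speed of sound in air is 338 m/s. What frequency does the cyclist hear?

475 Hz

34 km/h = 9.444 m/s.
The cyclist is behind, so the locomotive is moving away from it while the cyclist is moving toward the locomotive.
Both move, so f' = f · (v + v_o)/(v + v_s).
f' = 520 × (338 + 9.444)/(338 + 42) = 520 × 347.44/380 ≈ 475 Hz.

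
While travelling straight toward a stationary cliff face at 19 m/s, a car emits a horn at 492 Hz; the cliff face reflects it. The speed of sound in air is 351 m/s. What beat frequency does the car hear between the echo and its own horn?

56.3 Hz

The cliff face receives the sound from a moving source: f₁ = f₀ · v/(v − v_e) = 492 × 351/332 ≈ 520.2 Hz.
On the return leg the car is a moving observer: f₂ = f₁ · (v + v_e)/v = 520.2 × 370/351 ≈ 548.3 Hz.
Equivalently f₂ = f₀ · (v + v_e)/(v − v_e).
Beat against the emitted tone: |f₂ − f₀| = 2v_e·f₀/(v − v_e) = 2 × 19 × 492/332 ≈ 56.3 Hz.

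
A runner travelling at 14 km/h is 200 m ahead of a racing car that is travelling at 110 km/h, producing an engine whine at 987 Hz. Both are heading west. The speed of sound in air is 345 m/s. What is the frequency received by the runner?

1071 Hz

110 km/h = 30.56 m/s; 14 km/h = 3.889 m/s.
The runner is ahead, so the racing car is moving toward it while the runner is moving away from the racing car.
General Doppler shift: f' = f · (v − v_o)/(v − v_s).
f' = 987 × (345 − 3.889)/(345 − 30.56) = 987 × 341.11/314.44 ≈ 1071 Hz.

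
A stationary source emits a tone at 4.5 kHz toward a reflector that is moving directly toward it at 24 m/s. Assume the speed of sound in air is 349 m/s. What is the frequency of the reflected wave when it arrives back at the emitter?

At the reflector (a moving observer), f₁ = f₀ · (v + u)/v = 4.5 × 373/349 ≈ 4.81 kHz.
The reflection then acts as a moving source: f₂ = f₁ · v/(v − u) ≈ 5.16 kHz.
Equivalently f₂ = f₀ · (v + u)/(v − u).

5.16 kHz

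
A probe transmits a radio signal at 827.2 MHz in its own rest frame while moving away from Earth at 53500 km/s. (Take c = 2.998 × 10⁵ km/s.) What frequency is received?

690.7 MHz

β = v/c = 53500/299800 = 0.1785.
Relativistic Doppler for frequency: f' = f₀ · √((1 − β)/(1 + β)).
f' = 827.2 × √(0.8215/1.1785) = 827.2 × 0.83495 ≈ 690.7 MHz.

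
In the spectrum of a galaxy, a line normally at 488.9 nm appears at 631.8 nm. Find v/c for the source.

λ'/λ₀ = 1.2923 > 1 (redshift), so the source is receding.
λ'/λ₀ = √((1 + β)/(1 − β)) for a receding source ⇒ β = (r² − 1)/(r² + 1) with r = λ'/λ₀.
β = (1.6700 − 1)/(1.6700 + 1) ≈ 0.251.

0.251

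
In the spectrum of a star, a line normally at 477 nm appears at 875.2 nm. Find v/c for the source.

λ'/λ₀ = 1.8348 > 1 (redshift), so the source is receding.
λ'/λ₀ = √((1 + β)/(1 − β)) for a receding source ⇒ β = (r² − 1)/(r² + 1) with r = λ'/λ₀.
β = (3.3665 − 1)/(3.3665 + 1) ≈ 0.542.

0.542c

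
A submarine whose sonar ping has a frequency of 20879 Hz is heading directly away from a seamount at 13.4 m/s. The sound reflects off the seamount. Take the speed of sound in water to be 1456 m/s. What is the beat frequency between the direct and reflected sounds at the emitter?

381 Hz

The seamount receives the sound from a moving source: f₁ = f₀ · v/(v + v_e) = 20879 × 1456/1469.4 ≈ 20689 Hz.
On the return leg the submarine is a moving observer: f₂ = f₁ · (v − v_e)/v = 20689 × 1442.6/1456 ≈ 20498 Hz.
Equivalently f₂ = f₀ · (v − v_e)/(v + v_e).
Beat against the emitted tone: |f₂ − f₀| = 2v_e·f₀/(v + v_e) = 2 × 13.4 × 20879/1469.4 ≈ 381 Hz.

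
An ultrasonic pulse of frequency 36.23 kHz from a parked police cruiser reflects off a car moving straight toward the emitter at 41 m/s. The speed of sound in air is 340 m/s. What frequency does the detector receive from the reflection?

46.2 kHz

The car first receives the wave as a moving observer: f₁ = f₀ · (v + u)/v = 36.23 × (340 + 41)/340 ≈ 40.6 kHz.
On reflection it acts as a source moving toward the stationary detector: f₂ = f₁ · v/(v − u) = 40.6 × 340/299 ≈ 46.2 kHz.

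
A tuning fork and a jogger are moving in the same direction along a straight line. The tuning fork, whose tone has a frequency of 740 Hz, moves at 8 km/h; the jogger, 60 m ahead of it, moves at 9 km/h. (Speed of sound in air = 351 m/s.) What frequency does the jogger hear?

8 km/h = 2.222 m/s; 9 km/h = 2.5 m/s.
The jogger is ahead, so the tuning fork is moving toward it while the jogger is moving away from the tuning fork.
With source approaching and observer receding, f' = f · (v − v_o)/(v − v_s).
f' = 740 × (351 − 2.5)/(351 − 2.222) = 740 × 348.5/348.78 ≈ 739 Hz.

739 Hz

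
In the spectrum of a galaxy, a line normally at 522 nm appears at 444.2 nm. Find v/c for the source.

λ'/λ₀ = 0.8510 < 1 (blueshift), so the source is approaching.
λ'/λ₀ = √((1 − β)/(1 + β)) for an approaching source ⇒ β = (1 − r²)/(1 + r²) with r = λ'/λ₀.
β = (1 − 0.7241)/(1 + 0.7241) ≈ 0.160.

0.160c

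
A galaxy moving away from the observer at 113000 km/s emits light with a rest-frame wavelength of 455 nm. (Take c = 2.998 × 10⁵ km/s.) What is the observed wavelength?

676.4 nm

β = v/c = 113000/299800 = 0.3769.
Relativistic Doppler for wavelength: λ' = λ₀ · √((1 + β)/(1 − β)).
λ' = 455 × √(1.3769/0.6231) = 455 × 1.48656 ≈ 676.4 nm.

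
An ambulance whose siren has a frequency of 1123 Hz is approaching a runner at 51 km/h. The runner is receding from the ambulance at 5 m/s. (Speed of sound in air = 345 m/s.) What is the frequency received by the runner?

1154 Hz

51 km/h = 14.17 m/s.
Both move, so f' = f · (v − v_o)/(v − v_s).
f' = 1123 × (345 − 5)/(345 − 14.17) = 1123 × 340/330.83 ≈ 1154 Hz.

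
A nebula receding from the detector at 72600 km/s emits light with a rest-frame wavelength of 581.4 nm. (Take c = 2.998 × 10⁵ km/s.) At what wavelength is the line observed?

β = v/c = 72600/299800 = 0.2422.
Relativistic Doppler for wavelength: λ' = λ₀ · √((1 + β)/(1 − β)).
λ' = 581.4 × √(1.2422/0.7578) = 581.4 × 1.28027 ≈ 744.3 nm.

744.3 nm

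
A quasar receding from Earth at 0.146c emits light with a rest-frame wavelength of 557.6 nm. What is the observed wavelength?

645.9 nm

Relativistic Doppler for wavelength: λ' = λ₀ · √((1 + β)/(1 − β)).
λ' = 557.6 × √(1.1460/0.8540) = 557.6 × 1.15841 ≈ 645.9 nm.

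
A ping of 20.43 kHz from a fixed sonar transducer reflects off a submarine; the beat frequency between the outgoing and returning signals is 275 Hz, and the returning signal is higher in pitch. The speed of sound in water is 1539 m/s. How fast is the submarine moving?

10.3 m/s

Double Doppler shift off a moving reflector: f₂ = f₀ · (v + u)/(v − u) (u > 0 toward emitter).
Returning signal is higher, so f₂ = f₀ + Δf = 20430 + 275 = 20705 Hz.
Rearranging, u = v · (f₂ − f₀)/(f₂ + f₀) = 1539 × 275/41135 ≈ 10.3 m/s.
So the submarine is moving at 10.3 m/s toward the emitter.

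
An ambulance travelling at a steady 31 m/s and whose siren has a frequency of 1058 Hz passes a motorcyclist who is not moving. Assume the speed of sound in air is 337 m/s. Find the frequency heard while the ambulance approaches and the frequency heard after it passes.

Approaching: f₁ = f · v/(v − v_s) = 1058 × 337/306 ≈ 1165 Hz.
Receding: f₂ = f · v/(v + v_s) = 1058 × 337/368 ≈ 969 Hz.

1165 Hz approaching; 969 Hz receding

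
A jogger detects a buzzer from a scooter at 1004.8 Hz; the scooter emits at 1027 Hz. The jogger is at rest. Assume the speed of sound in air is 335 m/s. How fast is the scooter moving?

7.4 m/s

f' < f, so the scooter is receding.
f' = f · v/(v + v_s) ⇒ v_s = v · |1 − f/f'|.
v_s = 335 × |1 − 1027/1004.8| = 335 × 0.02209 ≈ 7.4 m/s.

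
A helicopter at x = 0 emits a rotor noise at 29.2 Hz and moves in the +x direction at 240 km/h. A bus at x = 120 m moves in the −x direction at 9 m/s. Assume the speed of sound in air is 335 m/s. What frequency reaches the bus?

240 km/h = 66.67 m/s.
The observer lies on the +x side, so the source is heading toward the observer and the observer is heading toward the source.
General Doppler shift: f' = f · (v + v_o)/(v − v_s).
f' = 29.2 × (335 + 9)/(335 − 66.67) = 29.2 × 344/268.33 ≈ 37.4 Hz.

37.4 Hz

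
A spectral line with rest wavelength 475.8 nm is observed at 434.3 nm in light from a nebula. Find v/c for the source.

λ'/λ₀ = 0.9128 < 1 (blueshift), so the source is approaching.
λ'/λ₀ = √((1 − β)/(1 + β)) for an approaching source ⇒ β = (1 − r²)/(1 + r²) with r = λ'/λ₀.
β = (1 − 0.8332)/(1 + 0.8332) ≈ 0.091.

0.091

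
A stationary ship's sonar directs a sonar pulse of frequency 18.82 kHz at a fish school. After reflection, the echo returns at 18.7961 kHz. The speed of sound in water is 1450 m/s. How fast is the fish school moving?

Double Doppler shift off a moving reflector: f₂ = f₀ · (v + u)/(v − u) (u > 0 toward emitter).
Rearranging, u = v · (f₂ − f₀)/(f₂ + f₀) = 1450 × -0.0239/37.6161 ≈ -0.92 m/s.
So the fish school is moving at 0.92 m/s away from the emitter.

0.92 m/s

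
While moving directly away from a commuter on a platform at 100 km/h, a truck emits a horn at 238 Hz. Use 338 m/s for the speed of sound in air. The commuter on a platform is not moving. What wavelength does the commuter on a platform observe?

1.54 m

100 km/h = 27.78 m/s.
Moving source, stationary observer: f' = f · v/(v + v_s) since the source is receding.
f' = 238 × 338/(338 + 27.78) ≈ 220 Hz.
λ' = v/f' = 338/219.926 ≈ 1.54 m.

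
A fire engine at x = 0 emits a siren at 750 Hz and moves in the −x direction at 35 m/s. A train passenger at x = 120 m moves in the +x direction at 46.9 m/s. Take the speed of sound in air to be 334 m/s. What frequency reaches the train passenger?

The observer lies on the +x side, so the source is heading away from the observer and the observer is heading away from the source.
With source receding and observer receding, f' = f · (v − v_o)/(v + v_s).
f' = 750 × (334 − 46.9)/(334 + 35) = 750 × 287.1/369 ≈ 584 Hz.

584 Hz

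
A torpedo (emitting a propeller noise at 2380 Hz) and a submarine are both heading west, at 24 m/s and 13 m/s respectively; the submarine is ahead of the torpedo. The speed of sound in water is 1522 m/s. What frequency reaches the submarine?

The submarine is ahead, so the torpedo is moving toward it while the submarine is moving away from the torpedo.
General Doppler shift: f' = f · (v − v_o)/(v − v_s).
f' = 2380 × (1522 − 13)/(1522 − 24) = 2380 × 1509/1498 ≈ 2397 Hz.

2397 Hz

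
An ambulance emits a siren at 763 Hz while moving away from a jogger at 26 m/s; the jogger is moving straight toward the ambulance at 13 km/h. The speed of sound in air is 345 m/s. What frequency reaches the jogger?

717 Hz

13 km/h = 3.611 m/s.
Both move, so f' = f · (v + v_o)/(v + v_s).
f' = 763 × (345 + 3.611)/(345 + 26) = 763 × 348.61/371 ≈ 717 Hz.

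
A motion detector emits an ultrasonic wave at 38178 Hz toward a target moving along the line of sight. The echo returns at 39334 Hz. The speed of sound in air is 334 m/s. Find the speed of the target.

Double Doppler shift off a moving reflector: f₂ = f₀ · (v + u)/(v − u) (u > 0 toward emitter).
Rearranging, u = v · (f₂ − f₀)/(f₂ + f₀) = 334 × 1156/77512 ≈ 5.0 m/s.
So the target is moving at 5.0 m/s toward the emitter.

5.0 m/s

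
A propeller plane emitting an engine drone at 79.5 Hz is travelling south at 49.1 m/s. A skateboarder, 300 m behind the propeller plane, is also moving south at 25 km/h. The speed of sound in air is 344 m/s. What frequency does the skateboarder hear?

71 Hz

25 km/h = 6.944 m/s.
The skateboarder is behind, so the propeller plane is moving away from it while the skateboarder is moving toward the propeller plane.
General Doppler shift: f' = f · (v + v_o)/(v + v_s).
f' = 79.5 × (344 + 6.944)/(344 + 49.1) = 79.5 × 350.94/393.1 ≈ 71 Hz.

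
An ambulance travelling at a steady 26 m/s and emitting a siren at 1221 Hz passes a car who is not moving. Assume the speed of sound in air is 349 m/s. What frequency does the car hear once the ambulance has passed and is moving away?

1136 Hz

Receding: f₂ = f · v/(v + v_s) = 1221 × 349/375 ≈ 1136 Hz.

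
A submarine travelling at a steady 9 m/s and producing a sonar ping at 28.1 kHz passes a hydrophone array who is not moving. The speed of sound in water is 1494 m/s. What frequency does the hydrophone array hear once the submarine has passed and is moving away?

27.9 kHz

Receding: f₂ = f · v/(v + v_s) = 28.1 × 1494/1503 ≈ 27.9 kHz.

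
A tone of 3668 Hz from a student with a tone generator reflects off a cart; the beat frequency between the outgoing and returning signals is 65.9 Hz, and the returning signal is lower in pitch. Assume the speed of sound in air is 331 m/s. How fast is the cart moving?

Double Doppler shift off a moving reflector: f₂ = f₀ · (v + u)/(v − u) (u > 0 toward emitter).
Returning signal is lower, so f₂ = f₀ − Δf = 3668 − 65.9 = 3602.1 Hz.
Rearranging, u = v · (f₂ − f₀)/(f₂ + f₀) = 331 × -65.9/7270.1 ≈ -3.0 m/s.
So the cart is moving at 3.0 m/s away from the emitter.

3.0 m/s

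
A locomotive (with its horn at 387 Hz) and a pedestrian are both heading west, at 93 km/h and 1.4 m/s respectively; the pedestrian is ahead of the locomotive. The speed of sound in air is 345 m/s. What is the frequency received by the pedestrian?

93 km/h = 25.83 m/s.
The pedestrian is ahead, so the locomotive is moving toward it while the pedestrian is moving away from the locomotive.
General Doppler shift: f' = f · (v − v_o)/(v − v_s).
f' = 387 × (345 − 1.4)/(345 − 25.83) = 387 × 343.6/319.17 ≈ 417 Hz.

417 Hz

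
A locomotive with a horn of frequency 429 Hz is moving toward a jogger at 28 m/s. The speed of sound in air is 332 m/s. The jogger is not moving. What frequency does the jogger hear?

Only the source moves, toward the listener, so f' = f · v/(v − v_s).
f' = 429 × 332/(332 − 28) = 429 × 332/304 ≈ 469 Hz.

469 Hz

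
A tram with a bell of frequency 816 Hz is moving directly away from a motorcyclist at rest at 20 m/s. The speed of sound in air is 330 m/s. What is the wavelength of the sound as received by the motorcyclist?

42.9 cm

Moving source, stationary observer: f' = f · v/(v + v_s) since the source is receding.
f' = 816 × 330/(330 + 20) ≈ 769 Hz.
λ' = v/f' = 330/769.371 ≈ 42.9 cm.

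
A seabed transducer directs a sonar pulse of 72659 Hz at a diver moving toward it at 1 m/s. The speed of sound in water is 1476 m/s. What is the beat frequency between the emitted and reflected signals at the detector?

The diver first receives the wave as a moving observer: f₁ = f₀ · (v + u)/v = 72659 × (1476 + 1)/1476 ≈ 72708.2 Hz.
On reflection it acts as a source moving toward the stationary detector: f₂ = f₁ · v/(v − u) = 72708.2 × 1476/1475 ≈ 72757.5 Hz.
Beat frequency: |f₂ − f₀| = 2u·f₀/(v − u) = 2 × 1 × 72659/1475 ≈ 99 Hz.

99 Hz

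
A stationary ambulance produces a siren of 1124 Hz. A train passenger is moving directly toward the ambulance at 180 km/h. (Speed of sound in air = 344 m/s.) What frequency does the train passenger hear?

1287 Hz

180 km/h = 50 m/s.
Moving observer, stationary source: f' = f · (v + v_o)/v.
f' = 1124 × (344 + 50)/344 = 1124 × 394/344 ≈ 1287 Hz.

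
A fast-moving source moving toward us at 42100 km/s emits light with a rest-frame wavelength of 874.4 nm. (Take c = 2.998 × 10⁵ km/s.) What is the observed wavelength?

β = v/c = 42100/299800 = 0.1404.
Relativistic Doppler for wavelength: λ' = λ₀ · √((1 − β)/(1 + β)).
λ' = 874.4 × √(0.8596/1.1404) = 874.4 × 0.86818 ≈ 759.1 nm.

759.1 nm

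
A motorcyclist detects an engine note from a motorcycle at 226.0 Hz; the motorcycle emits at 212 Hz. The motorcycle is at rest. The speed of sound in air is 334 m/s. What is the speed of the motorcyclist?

f' > f, so the motorcyclist is approaching.
f' = f · (v + v_o)/v ⇒ v_o = v · |f'/f − 1|.
v_o = 334 × |226.0/212 − 1| = 334 × 0.06604 ≈ 22.1 m/s.

22.1 m/s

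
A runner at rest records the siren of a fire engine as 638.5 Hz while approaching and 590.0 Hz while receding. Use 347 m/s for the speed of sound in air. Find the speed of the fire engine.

f₁/f₂ = (v + v_s)/(v − v_s), so v_s = v · (f₁ − f₂)/(f₁ + f₂).
v_s = 347 × (638.5 − 590.0)/(638.5 + 590.0) = 347 × 48.5/1228.5 ≈ 13.7 m/s.

13.7 m/s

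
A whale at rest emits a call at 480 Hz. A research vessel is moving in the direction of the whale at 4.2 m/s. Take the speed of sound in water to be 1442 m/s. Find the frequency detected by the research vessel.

481 Hz

Moving observer, stationary source: f' = f · (v + v_o)/v.
f' = 480 × (1442 + 4.2)/1442 = 480 × 1446.2/1442 ≈ 481 Hz.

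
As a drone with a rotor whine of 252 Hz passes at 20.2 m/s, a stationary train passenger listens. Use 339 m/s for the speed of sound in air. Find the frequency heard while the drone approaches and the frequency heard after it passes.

Approaching: f₁ = f · v/(v − v_s) = 252 × 339/318.8 ≈ 268 Hz.
Receding: f₂ = f · v/(v + v_s) = 252 × 339/359.2 ≈ 238 Hz.

268 Hz approaching; 238 Hz receding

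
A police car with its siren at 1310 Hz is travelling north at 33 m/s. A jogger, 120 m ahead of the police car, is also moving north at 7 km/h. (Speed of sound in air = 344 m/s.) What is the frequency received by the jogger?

7 km/h = 1.944 m/s.
The jogger is ahead, so the police car is moving toward it while the jogger is moving away from the police car.
With source approaching and observer receding, f' = f · (v − v_o)/(v − v_s).
f' = 1310 × (344 − 1.944)/(344 − 33) = 1310 × 342.06/311 ≈ 1441 Hz.

1441 Hz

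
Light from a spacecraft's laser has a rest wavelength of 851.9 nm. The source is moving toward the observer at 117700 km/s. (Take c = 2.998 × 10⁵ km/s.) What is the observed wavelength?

β = v/c = 117700/299800 = 0.3926.
Relativistic Doppler for wavelength: λ' = λ₀ · √((1 − β)/(1 + β)).
λ' = 851.9 × √(0.6074/1.3926) = 851.9 × 0.66043 ≈ 562.6 nm.

562.6 nm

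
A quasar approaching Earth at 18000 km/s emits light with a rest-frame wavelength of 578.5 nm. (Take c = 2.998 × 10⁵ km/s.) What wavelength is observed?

544.7 nm

β = v/c = 18000/299800 = 0.0600.
Relativistic Doppler for wavelength: λ' = λ₀ · √((1 − β)/(1 + β)).
λ' = 578.5 × √(0.9400/1.0600) = 578.5 × 0.94166 ≈ 544.7 nm.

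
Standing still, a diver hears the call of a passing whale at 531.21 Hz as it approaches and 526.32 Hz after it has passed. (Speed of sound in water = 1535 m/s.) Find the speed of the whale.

7.1 m/s

f₁/f₂ = (v + v_s)/(v − v_s), so v_s = v · (f₁ − f₂)/(f₁ + f₂).
v_s = 1535 × (531.21 − 526.32)/(531.21 + 526.32) = 1535 × 4.89/1057.53 ≈ 7.1 m/s.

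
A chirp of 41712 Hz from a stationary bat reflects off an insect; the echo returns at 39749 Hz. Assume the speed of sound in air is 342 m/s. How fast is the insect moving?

Double Doppler shift off a moving reflector: f₂ = f₀ · (v + u)/(v − u) (u > 0 toward emitter).
Rearranging, u = v · (f₂ − f₀)/(f₂ + f₀) = 342 × -1963/81461 ≈ -8.2 m/s.
So the insect is moving at 8.2 m/s away from the emitter.

8.2 m/s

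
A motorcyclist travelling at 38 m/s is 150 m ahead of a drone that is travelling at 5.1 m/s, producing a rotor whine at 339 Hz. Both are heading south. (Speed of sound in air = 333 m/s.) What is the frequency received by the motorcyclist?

The motorcyclist is ahead, so the drone is moving toward it while the motorcyclist is moving away from the drone.
General Doppler shift: f' = f · (v − v_o)/(v − v_s).
f' = 339 × (333 − 38)/(333 − 5.1) = 339 × 295/327.9 ≈ 305 Hz.

305 Hz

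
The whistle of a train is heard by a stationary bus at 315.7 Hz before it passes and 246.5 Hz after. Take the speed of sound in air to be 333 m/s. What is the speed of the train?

41 m/s

f₁/f₂ = (v + v_s)/(v − v_s), so v_s = v · (f₁ − f₂)/(f₁ + f₂).
v_s = 333 × (315.7 − 246.5)/(315.7 + 246.5) = 333 × 69.2/562.2 ≈ 41 m/s.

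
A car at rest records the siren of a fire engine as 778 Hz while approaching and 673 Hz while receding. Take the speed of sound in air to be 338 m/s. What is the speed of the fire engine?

f₁/f₂ = (v + v_s)/(v − v_s), so v_s = v · (f₁ − f₂)/(f₁ + f₂).
v_s = 338 × (778 − 673)/(778 + 673) = 338 × 105/1451 ≈ 24.5 m/s.

24.5 m/s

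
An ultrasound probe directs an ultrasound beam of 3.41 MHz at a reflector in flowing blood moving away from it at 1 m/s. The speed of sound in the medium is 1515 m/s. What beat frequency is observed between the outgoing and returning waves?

At the reflector in flowing blood (a moving observer), f₁ = f₀ · (v − u)/v = 3.41 × 1514/1515 ≈ 3.40775 MHz.
On reflection it acts as a source moving away from the stationary detector: f₂ = f₁ · v/(v + u) = 3.40775 × 1515/1516 ≈ 3.40550 MHz.
Equivalently f₂ = f₀ · (v − u)/(v + u).
Beat frequency (with f₀ = 3410000 Hz): |f₂ − f₀| = 2u·f₀/(v + u) = 2 × 1 × 3410000/1516 ≈ 4499 Hz.

4499 Hz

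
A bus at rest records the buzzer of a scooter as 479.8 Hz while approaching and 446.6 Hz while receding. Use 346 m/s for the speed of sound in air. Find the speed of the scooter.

12.4 m/s

f₁/f₂ = (v + v_s)/(v − v_s), so v_s = v · (f₁ − f₂)/(f₁ + f₂).
v_s = 346 × (479.8 − 446.6)/(479.8 + 446.6) = 346 × 33.2/926.4 ≈ 12.4 m/s.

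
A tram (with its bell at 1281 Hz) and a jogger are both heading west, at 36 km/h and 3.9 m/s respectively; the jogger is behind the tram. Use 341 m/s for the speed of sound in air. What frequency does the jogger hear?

36 km/h = 10 m/s.
The jogger is behind, so the tram is moving away from it while the jogger is moving toward the tram.
Both move, so f' = f · (v + v_o)/(v + v_s).
f' = 1281 × (341 + 3.9)/(341 + 10) = 1281 × 344.9/351 ≈ 1259 Hz.

1259 Hz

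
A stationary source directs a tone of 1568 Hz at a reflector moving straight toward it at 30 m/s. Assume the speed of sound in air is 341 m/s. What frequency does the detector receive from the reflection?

The reflector first receives the wave as a moving observer: f₁ = f₀ · (v + u)/v = 1568 × (341 + 30)/341 ≈ 1706 Hz.
On reflection it acts as a source moving toward the stationary detector: f₂ = f₁ · v/(v − u) = 1706 × 341/311 ≈ 1871 Hz.

1871 Hz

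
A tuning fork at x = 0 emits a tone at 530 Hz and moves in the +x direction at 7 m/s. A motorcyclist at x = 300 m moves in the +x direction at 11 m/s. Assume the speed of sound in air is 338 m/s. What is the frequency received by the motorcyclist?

The observer lies on the +x side, so the source is heading toward the observer and the observer is heading away from the source.
General Doppler shift: f' = f · (v − v_o)/(v − v_s).
f' = 530 × (338 − 11)/(338 − 7) = 530 × 327/331 ≈ 524 Hz.

524 Hz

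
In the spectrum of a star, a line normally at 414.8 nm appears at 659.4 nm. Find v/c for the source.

0.433c

λ'/λ₀ = 1.5897 > 1 (redshift), so the source is receding.
λ'/λ₀ = √((1 + β)/(1 − β)) for a receding source ⇒ β = (r² − 1)/(r² + 1) with r = λ'/λ₀.
β = (2.5271 − 1)/(2.5271 + 1) ≈ 0.433.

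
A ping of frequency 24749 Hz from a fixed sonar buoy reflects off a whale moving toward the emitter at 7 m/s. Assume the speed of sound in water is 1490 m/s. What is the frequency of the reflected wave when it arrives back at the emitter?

24983 Hz

The whale first receives the wave as a moving observer: f₁ = f₀ · (v + u)/v = 24749 × (1490 + 7)/1490 ≈ 24865 Hz.
The reflection then acts as a moving source: f₂ = f₁ · v/(v − u) ≈ 24983 Hz.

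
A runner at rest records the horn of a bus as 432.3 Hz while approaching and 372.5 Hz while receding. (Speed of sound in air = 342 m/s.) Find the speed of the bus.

f₁/f₂ = (v + v_s)/(v − v_s), so v_s = v · (f₁ − f₂)/(f₁ + f₂).
v_s = 342 × (432.3 − 372.5)/(432.3 + 372.5) = 342 × 59.8/804.8 ≈ 25 m/s.

25 m/s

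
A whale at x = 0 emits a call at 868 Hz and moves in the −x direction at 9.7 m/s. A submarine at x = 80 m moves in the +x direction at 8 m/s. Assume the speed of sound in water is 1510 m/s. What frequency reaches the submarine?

858 Hz

The observer lies on the +x side, so the source is heading away from the observer and the observer is heading away from the source.
Both move, so f' = f · (v − v_o)/(v + v_s).
f' = 868 × (1510 − 8)/(1510 + 9.7) = 868 × 1502/1519.7 ≈ 858 Hz.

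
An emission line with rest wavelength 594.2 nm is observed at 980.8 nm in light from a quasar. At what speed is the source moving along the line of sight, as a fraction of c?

0.463c

λ'/λ₀ = 1.6506 > 1 (redshift), so the source is receding.
λ'/λ₀ = √((1 + β)/(1 − β)) for a receding source ⇒ β = (r² − 1)/(r² + 1) with r = λ'/λ₀.
β = (2.7246 − 1)/(2.7246 + 1) ≈ 0.463.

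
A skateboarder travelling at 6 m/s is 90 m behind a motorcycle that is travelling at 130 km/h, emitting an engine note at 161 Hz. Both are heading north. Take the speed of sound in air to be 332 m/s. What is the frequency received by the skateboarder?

130 km/h = 36.11 m/s.
The skateboarder is behind, so the motorcycle is moving away from it while the skateboarder is moving toward the motorcycle.
With source receding and observer approaching, f' = f · (v + v_o)/(v + v_s).
f' = 161 × (332 + 6)/(332 + 36.11) = 161 × 338/368.11 ≈ 148 Hz.

148 Hz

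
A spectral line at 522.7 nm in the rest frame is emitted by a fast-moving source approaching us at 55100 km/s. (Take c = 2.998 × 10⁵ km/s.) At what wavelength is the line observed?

434.0 nm

β = v/c = 55100/299800 = 0.1838.
Relativistic Doppler for wavelength: λ' = λ₀ · √((1 − β)/(1 + β)).
λ' = 522.7 × √(0.8162/1.1838) = 522.7 × 0.83036 ≈ 434.0 nm.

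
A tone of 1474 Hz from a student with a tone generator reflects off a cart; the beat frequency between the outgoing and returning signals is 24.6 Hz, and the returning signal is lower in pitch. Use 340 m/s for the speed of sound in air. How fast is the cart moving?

2.86 m/s

Double Doppler shift off a moving reflector: f₂ = f₀ · (v + u)/(v − u) (u > 0 toward emitter).
Returning signal is lower, so f₂ = f₀ − Δf = 1474 − 24.6 = 1449.4 Hz.
Rearranging, u = v · (f₂ − f₀)/(f₂ + f₀) = 340 × -24.6/2923.4 ≈ -2.86 m/s.
So the cart is moving at 2.86 m/s away from the emitter.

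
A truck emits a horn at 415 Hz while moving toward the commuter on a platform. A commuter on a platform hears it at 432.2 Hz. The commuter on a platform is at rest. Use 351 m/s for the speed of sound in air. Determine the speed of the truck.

14.0 m/s

f' = f · v/(v − v_s) ⇒ v_s = v · |1 − f/f'|.
v_s = 351 × |1 − 415/432.2| = 351 × 0.0398 ≈ 14.0 m/s.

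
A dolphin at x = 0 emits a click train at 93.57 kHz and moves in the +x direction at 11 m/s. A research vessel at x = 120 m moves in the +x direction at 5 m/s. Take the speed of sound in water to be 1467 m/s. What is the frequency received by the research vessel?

94.0 kHz

The observer lies on the +x side, so the source is heading toward the observer and the observer is heading away from the source.
With source approaching and observer receding, f' = f · (v − v_o)/(v − v_s).
f' = 93.57 × (1467 − 5)/(1467 − 11) = 93.57 × 1462/1456 ≈ 94.0 kHz.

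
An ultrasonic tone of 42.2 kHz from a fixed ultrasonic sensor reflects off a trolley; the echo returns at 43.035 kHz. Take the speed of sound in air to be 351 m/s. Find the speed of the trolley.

3.4 m/s

Double Doppler shift off a moving reflector: f₂ = f₀ · (v + u)/(v − u) (u > 0 toward emitter).
Rearranging, u = v · (f₂ − f₀)/(f₂ + f₀) = 351 × 0.835/85.235 ≈ 3.4 m/s.
So the trolley is moving at 3.4 m/s toward the emitter.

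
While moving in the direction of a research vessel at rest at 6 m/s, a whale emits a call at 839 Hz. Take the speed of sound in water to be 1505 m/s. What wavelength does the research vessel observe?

With the source moving toward a stationary observer, f' = f · v/(v − v_s).
f' = 839 × 1505/(1505 − 6) ≈ 842 Hz.
λ' = v/f' = 1505/842.358 ≈ 1.79 m.

1.79 m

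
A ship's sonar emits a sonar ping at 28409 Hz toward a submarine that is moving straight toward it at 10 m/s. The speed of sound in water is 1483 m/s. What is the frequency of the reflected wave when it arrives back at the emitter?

The submarine first receives the wave as a moving observer: f₁ = f₀ · (v + u)/v = 28409 × (1483 + 10)/1483 ≈ 28601 Hz.
On reflection it acts as a source moving toward the stationary detector: f₂ = f₁ · v/(v − u) = 28601 × 1483/1473 ≈ 28795 Hz.

28795 Hz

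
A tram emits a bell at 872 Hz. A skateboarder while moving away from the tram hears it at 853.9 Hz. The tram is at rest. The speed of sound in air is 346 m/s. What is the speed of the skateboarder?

7.2 m/s

f' = f · (v − v_o)/v ⇒ v_o = v · |f'/f − 1|.
v_o = 346 × |853.9/872 − 1| = 346 × 0.02076 ≈ 7.2 m/s.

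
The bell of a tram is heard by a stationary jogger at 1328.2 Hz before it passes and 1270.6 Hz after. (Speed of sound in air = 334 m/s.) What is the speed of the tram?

f₁/f₂ = (v + v_s)/(v − v_s), so v_s = v · (f₁ − f₂)/(f₁ + f₂).
v_s = 334 × (1328.2 − 1270.6)/(1328.2 + 1270.6) = 334 × 57.6/2598.8 ≈ 7.4 m/s.

7.4 m/s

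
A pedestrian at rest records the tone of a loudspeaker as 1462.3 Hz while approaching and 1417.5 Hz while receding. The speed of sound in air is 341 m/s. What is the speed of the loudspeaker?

f₁/f₂ = (v + v_s)/(v − v_s), so v_s = v · (f₁ − f₂)/(f₁ + f₂).
v_s = 341 × (1462.3 − 1417.5)/(1462.3 + 1417.5) = 341 × 44.8/2879.8 ≈ 5.3 m/s.

5.3 m/s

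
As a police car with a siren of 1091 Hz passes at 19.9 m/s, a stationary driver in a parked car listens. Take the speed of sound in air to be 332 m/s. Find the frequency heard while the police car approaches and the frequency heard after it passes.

Approaching: f₁ = f · v/(v − v_s) = 1091 × 332/312.1 ≈ 1161 Hz.
Receding: f₂ = f · v/(v + v_s) = 1091 × 332/351.9 ≈ 1029 Hz.

1161 Hz approaching; 1029 Hz receding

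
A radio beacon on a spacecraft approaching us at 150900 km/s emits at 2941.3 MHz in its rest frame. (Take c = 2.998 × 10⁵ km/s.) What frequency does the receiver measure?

β = v/c = 150900/299800 = 0.5033.
Relativistic Doppler for frequency: f' = f₀ · √((1 + β)/(1 − β)).
f' = 2941.3 × √(1.5033/0.4967) = 2941.3 × 1.73979 ≈ 5117.2 MHz.

5117.2 MHz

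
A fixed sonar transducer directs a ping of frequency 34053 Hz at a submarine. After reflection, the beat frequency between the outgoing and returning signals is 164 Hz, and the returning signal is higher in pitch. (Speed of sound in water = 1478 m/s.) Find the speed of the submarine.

3.6 m/s

Double Doppler shift off a moving reflector: f₂ = f₀ · (v + u)/(v − u) (u > 0 toward emitter).
Returning signal is higher, so f₂ = f₀ + Δf = 34053 + 164 = 34217 Hz.
Rearranging, u = v · (f₂ − f₀)/(f₂ + f₀) = 1478 × 164/68270 ≈ 3.6 m/s.
So the submarine is moving at 3.6 m/s toward the emitter.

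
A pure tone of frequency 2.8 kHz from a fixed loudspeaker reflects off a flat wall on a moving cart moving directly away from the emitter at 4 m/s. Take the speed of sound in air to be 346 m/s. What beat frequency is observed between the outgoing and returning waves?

At the flat wall on a moving cart (a moving observer), f₁ = f₀ · (v − u)/v = 2.8 × 342/346 ≈ 2.7676 kHz.
The reflection then acts as a moving source: f₂ = f₁ · v/(v + u) ≈ 2.7360 kHz.
Beat frequency (with f₀ = 2800 Hz): |f₂ − f₀| = 2u·f₀/(v + u) = 2 × 4 × 2800/350 ≈ 64 Hz.

64 Hz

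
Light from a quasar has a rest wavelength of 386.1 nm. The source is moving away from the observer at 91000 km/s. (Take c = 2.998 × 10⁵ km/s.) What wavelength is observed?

β = v/c = 91000/299800 = 0.3035.
Relativistic Doppler for wavelength: λ' = λ₀ · √((1 + β)/(1 − β)).
λ' = 386.1 × √(1.3035/0.6965) = 386.1 × 1.36808 ≈ 528.2 nm.

528.2 nm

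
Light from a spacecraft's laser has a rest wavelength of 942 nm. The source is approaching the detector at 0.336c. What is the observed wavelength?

Relativistic Doppler for wavelength: λ' = λ₀ · √((1 − β)/(1 + β)).
λ' = 942 × √(0.6640/1.3360) = 942 × 0.70499 ≈ 664.1 nm.

664.1 nm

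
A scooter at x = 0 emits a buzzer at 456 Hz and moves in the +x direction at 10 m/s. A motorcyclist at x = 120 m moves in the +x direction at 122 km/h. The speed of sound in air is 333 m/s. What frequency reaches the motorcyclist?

122 km/h = 33.89 m/s.
The observer lies on the +x side, so the source is heading toward the observer and the observer is heading away from the source.
Both move, so f' = f · (v − v_o)/(v − v_s).
f' = 456 × (333 − 33.89)/(333 − 10) = 456 × 299.11/323 ≈ 422 Hz.

422 Hz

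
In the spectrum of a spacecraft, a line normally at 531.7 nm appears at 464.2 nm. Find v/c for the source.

0.135c

λ'/λ₀ = 0.8730 < 1 (blueshift), so the source is approaching.
λ'/λ₀ = √((1 − β)/(1 + β)) for an approaching source ⇒ β = (1 − r²)/(1 + r²) with r = λ'/λ₀.
β = (1 − 0.7622)/(1 + 0.7622) ≈ 0.135.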